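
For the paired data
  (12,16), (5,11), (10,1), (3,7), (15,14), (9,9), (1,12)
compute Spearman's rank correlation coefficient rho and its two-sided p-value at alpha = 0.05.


Step 1: Rank x and y separately (midranks; no ties here).
rank(x): 12->6, 5->3, 10->5, 3->2, 15->7, 9->4, 1->1
rank(y): 16->7, 11->4, 1->1, 7->2, 14->6, 9->3, 12->5
Step 2: d_i = R_x(i) - R_y(i); compute d_i^2.
  (6-7)^2=1, (3-4)^2=1, (5-1)^2=16, (2-2)^2=0, (7-6)^2=1, (4-3)^2=1, (1-5)^2=16
sum(d^2) = 36.
Step 3: rho = 1 - 6*36 / (7*(7^2 - 1)) = 1 - 216/336 = 0.357143.
Step 4: Under H0, t = rho * sqrt((n-2)/(1-rho^2)) = 0.8550 ~ t(5).
Step 5: Two-sided p-value from the t-distribution with 5 df = 0.431611.
Step 6: alpha = 0.05. fail to reject H0.

rho = 0.3571, p = 0.431611, fail to reject H0 at alpha = 0.05.


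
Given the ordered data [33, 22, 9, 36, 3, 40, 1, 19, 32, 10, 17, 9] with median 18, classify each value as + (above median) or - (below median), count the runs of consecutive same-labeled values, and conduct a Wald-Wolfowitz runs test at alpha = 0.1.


Step 1: Compute median = 18; label A = above, B = below.
Labels in order: AABABABAABBB  (n_A = 6, n_B = 6)
Step 2: Count runs R = 8.
Step 3: Under H0 (random ordering), E[R] = 2*n_A*n_B/(n_A+n_B) + 1 = 2*6*6/12 + 1 = 7.0000.
        Var[R] = 2*n_A*n_B*(2*n_A*n_B - n_A - n_B) / ((n_A+n_B)^2 * (n_A+n_B-1)) = 4320/1584 = 2.7273.
        SD[R] = 1.6514.
Step 4: Continuity-corrected z = (R - 0.5 - E[R]) / SD[R] = (8 - 0.5 - 7.0000) / 1.6514 = 0.3028.
Step 5: Two-sided p-value via normal approximation = 2*(1 - Phi(|z|)) = 0.762069.
Step 6: alpha = 0.1. fail to reject H0.

R = 8, z = 0.3028, p = 0.762069, fail to reject H0.


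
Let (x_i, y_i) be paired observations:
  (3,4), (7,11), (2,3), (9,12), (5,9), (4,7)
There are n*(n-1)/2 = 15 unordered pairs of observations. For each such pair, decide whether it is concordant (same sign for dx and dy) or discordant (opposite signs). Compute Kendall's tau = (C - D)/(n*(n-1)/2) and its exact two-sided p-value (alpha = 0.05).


Step 1: Enumerate the 15 unordered pairs (i,j) with i<j and classify each by sign(x_j-x_i) * sign(y_j-y_i).
  (1,2):dx=+4,dy=+7->C; (1,3):dx=-1,dy=-1->C; (1,4):dx=+6,dy=+8->C; (1,5):dx=+2,dy=+5->C
  (1,6):dx=+1,dy=+3->C; (2,3):dx=-5,dy=-8->C; (2,4):dx=+2,dy=+1->C; (2,5):dx=-2,dy=-2->C
  (2,6):dx=-3,dy=-4->C; (3,4):dx=+7,dy=+9->C; (3,5):dx=+3,dy=+6->C; (3,6):dx=+2,dy=+4->C
  (4,5):dx=-4,dy=-3->C; (4,6):dx=-5,dy=-5->C; (5,6):dx=-1,dy=-2->C
Step 2: C = 15, D = 0, total pairs = 15.
Step 3: tau = (C - D)/(n(n-1)/2) = (15 - 0)/15 = 1.000000.
Step 4: Exact two-sided p-value (enumerate n! = 720 permutations of y under H0): p = 0.002778.
Step 5: alpha = 0.05. reject H0.

tau_b = 1.0000 (C=15, D=0), p = 0.002778, reject H0.


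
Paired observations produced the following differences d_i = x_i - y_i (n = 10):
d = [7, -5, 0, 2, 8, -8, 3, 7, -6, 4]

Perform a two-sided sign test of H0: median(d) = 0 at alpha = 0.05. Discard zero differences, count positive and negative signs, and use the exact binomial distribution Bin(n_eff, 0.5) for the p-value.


Step 1: Discard zero differences. Original n = 10; n_eff = number of nonzero differences = 9.
Nonzero differences (with sign): +7, -5, +2, +8, -8, +3, +7, -6, +4
Step 2: Count signs: positive = 6, negative = 3.
Step 3: Under H0: P(positive) = 0.5, so the number of positives S ~ Bin(9, 0.5).
Step 4: Two-sided exact p-value = sum of Bin(9,0.5) probabilities at or below the observed probability = 0.507812.
Step 5: alpha = 0.05. fail to reject H0.

n_eff = 9, pos = 6, neg = 3, p = 0.507812, fail to reject H0.


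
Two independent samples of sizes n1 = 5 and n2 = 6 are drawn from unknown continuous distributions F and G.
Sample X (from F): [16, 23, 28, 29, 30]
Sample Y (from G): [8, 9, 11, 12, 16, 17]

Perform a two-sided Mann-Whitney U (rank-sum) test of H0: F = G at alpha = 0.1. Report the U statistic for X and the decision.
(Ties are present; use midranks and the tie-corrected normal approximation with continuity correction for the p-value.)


Step 1: Combine and sort all 11 observations; assign midranks.
sorted (value, group): (8,Y), (9,Y), (11,Y), (12,Y), (16,X), (16,Y), (17,Y), (23,X), (28,X), (29,X), (30,X)
ranks: 8->1, 9->2, 11->3, 12->4, 16->5.5, 16->5.5, 17->7, 23->8, 28->9, 29->10, 30->11
Step 2: Rank sum for X: R1 = 5.5 + 8 + 9 + 10 + 11 = 43.5.
Step 3: U_X = R1 - n1(n1+1)/2 = 43.5 - 5*6/2 = 43.5 - 15 = 28.5.
       U_Y = n1*n2 - U_X = 30 - 28.5 = 1.5.
Step 4: Ties are present, so use the tie-corrected normal approximation (with continuity correction) for the p-value.
Step 5: p-value = 0.017365; compare to alpha = 0.1. reject H0.

U_X = 28.5, p = 0.017365, reject H0 at alpha = 0.1.


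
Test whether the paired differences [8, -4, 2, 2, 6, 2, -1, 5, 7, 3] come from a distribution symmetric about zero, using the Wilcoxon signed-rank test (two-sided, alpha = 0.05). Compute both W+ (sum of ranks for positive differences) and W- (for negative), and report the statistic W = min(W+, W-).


Step 1: Drop any zero differences (none here) and take |d_i|.
|d| = [8, 4, 2, 2, 6, 2, 1, 5, 7, 3]
Step 2: Midrank |d_i| (ties get averaged ranks).
ranks: |8|->10, |4|->6, |2|->3, |2|->3, |6|->8, |2|->3, |1|->1, |5|->7, |7|->9, |3|->5
Step 3: Attach original signs; sum ranks with positive sign and with negative sign.
W+ = 10 + 3 + 3 + 8 + 3 + 7 + 9 + 5 = 48
W- = 6 + 1 = 7
(Check: W+ + W- = 55 should equal n(n+1)/2 = 55.)
Step 4: Test statistic W = min(W+, W-) = 7.
Step 5: Ties in |d|, so use the tie-corrected normal approximation.
        E[W] = n(n+1)/4 = 10*11/4 = 27.5.
        Tie groups: |d|=2 (t=3); sum(t^3 - t) = 24.
        Var[W] = n(n+1)(2n+1)/24 - sum(t^3-t)/48 = 2310/24 - 24/48 = 95.75.
        z = (W - E[W]) / sqrt(Var[W]) = (7 - 27.5) / 9.7852 = -2.0950.
        Two-sided p = 2*Phi(z) = 0.036171.
Step 6: alpha = 0.05. reject H0.

W+ = 48, W- = 7, W = min = 7, p = 0.036171, reject H0.


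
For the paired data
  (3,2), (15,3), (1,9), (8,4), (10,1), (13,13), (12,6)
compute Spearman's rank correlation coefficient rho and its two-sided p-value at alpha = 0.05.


Step 1: Rank x and y separately (midranks; no ties here).
rank(x): 3->2, 15->7, 1->1, 8->3, 10->4, 13->6, 12->5
rank(y): 2->2, 3->3, 9->6, 4->4, 1->1, 13->7, 6->5
Step 2: d_i = R_x(i) - R_y(i); compute d_i^2.
  (2-2)^2=0, (7-3)^2=16, (1-6)^2=25, (3-4)^2=1, (4-1)^2=9, (6-7)^2=1, (5-5)^2=0
sum(d^2) = 52.
Step 3: rho = 1 - 6*52 / (7*(7^2 - 1)) = 1 - 312/336 = 0.071429.
Step 4: Under H0, t = rho * sqrt((n-2)/(1-rho^2)) = 0.1601 ~ t(5).
Step 5: Two-sided p-value from the t-distribution with 5 df = 0.879048.
Step 6: alpha = 0.05. fail to reject H0.

rho = 0.0714, p = 0.879048, fail to reject H0 at alpha = 0.05.


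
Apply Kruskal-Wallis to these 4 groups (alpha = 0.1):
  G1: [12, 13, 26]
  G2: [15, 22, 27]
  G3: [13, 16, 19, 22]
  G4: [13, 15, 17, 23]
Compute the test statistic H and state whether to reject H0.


Step 1: Combine all N = 14 observations and assign midranks.
sorted (value, group, rank): (12,G1,1), (13,G1,3), (13,G3,3), (13,G4,3), (15,G2,5.5), (15,G4,5.5), (16,G3,7), (17,G4,8), (19,G3,9), (22,G2,10.5), (22,G3,10.5), (23,G4,12), (26,G1,13), (27,G2,14)
Step 2: Sum ranks within each group.
R_1 = 17 (n_1 = 3)
R_2 = 30 (n_2 = 3)
R_3 = 29.5 (n_3 = 4)
R_4 = 28.5 (n_4 = 4)
Step 3: H = 12/(N(N+1)) * sum(R_i^2/n_i) - 3(N+1)
     = 12/(14*15) * (17^2/3 + 30^2/3 + 29.5^2/4 + 28.5^2/4) - 3*15
     = 0.057143 * 816.958 - 45
     = 1.683333.
Step 4: Ties present; correction factor C = 1 - 36/(14^3 - 14) = 0.986813. Corrected H = 1.683333 / 0.986813 = 1.705828.
Step 5: Under H0, H ~ chi^2(3); p-value = 0.635639.
Step 6: alpha = 0.1. fail to reject H0.

H = 1.7058, df = 3, p = 0.635639, fail to reject H0.


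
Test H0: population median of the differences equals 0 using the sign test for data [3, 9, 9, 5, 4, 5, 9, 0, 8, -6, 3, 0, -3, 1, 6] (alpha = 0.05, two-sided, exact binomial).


Step 1: Discard zero differences. Original n = 15; n_eff = number of nonzero differences = 13.
Nonzero differences (with sign): +3, +9, +9, +5, +4, +5, +9, +8, -6, +3, -3, +1, +6
Step 2: Count signs: positive = 11, negative = 2.
Step 3: Under H0: P(positive) = 0.5, so the number of positives S ~ Bin(13, 0.5).
Step 4: Two-sided exact p-value = sum of Bin(13,0.5) probabilities at or below the observed probability = 0.022461.
Step 5: alpha = 0.05. reject H0.

n_eff = 13, pos = 11, neg = 2, p = 0.022461, reject H0.


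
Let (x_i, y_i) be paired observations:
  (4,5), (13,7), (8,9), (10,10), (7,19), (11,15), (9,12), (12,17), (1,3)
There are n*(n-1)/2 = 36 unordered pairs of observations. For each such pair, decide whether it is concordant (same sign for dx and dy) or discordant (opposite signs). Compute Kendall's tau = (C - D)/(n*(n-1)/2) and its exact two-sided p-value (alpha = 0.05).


Step 1: Enumerate the 36 unordered pairs (i,j) with i<j and classify each by sign(x_j-x_i) * sign(y_j-y_i).
  (1,2):dx=+9,dy=+2->C; (1,3):dx=+4,dy=+4->C; (1,4):dx=+6,dy=+5->C; (1,5):dx=+3,dy=+14->C
  (1,6):dx=+7,dy=+10->C; (1,7):dx=+5,dy=+7->C; (1,8):dx=+8,dy=+12->C; (1,9):dx=-3,dy=-2->C
  (2,3):dx=-5,dy=+2->D; (2,4):dx=-3,dy=+3->D; (2,5):dx=-6,dy=+12->D; (2,6):dx=-2,dy=+8->D
  (2,7):dx=-4,dy=+5->D; (2,8):dx=-1,dy=+10->D; (2,9):dx=-12,dy=-4->C; (3,4):dx=+2,dy=+1->C
  (3,5):dx=-1,dy=+10->D; (3,6):dx=+3,dy=+6->C; (3,7):dx=+1,dy=+3->C; (3,8):dx=+4,dy=+8->C
  (3,9):dx=-7,dy=-6->C; (4,5):dx=-3,dy=+9->D; (4,6):dx=+1,dy=+5->C; (4,7):dx=-1,dy=+2->D
  (4,8):dx=+2,dy=+7->C; (4,9):dx=-9,dy=-7->C; (5,6):dx=+4,dy=-4->D; (5,7):dx=+2,dy=-7->D
  (5,8):dx=+5,dy=-2->D; (5,9):dx=-6,dy=-16->C; (6,7):dx=-2,dy=-3->C; (6,8):dx=+1,dy=+2->C
  (6,9):dx=-10,dy=-12->C; (7,8):dx=+3,dy=+5->C; (7,9):dx=-8,dy=-9->C; (8,9):dx=-11,dy=-14->C
Step 2: C = 24, D = 12, total pairs = 36.
Step 3: tau = (C - D)/(n(n-1)/2) = (24 - 12)/36 = 0.333333.
Step 4: Exact two-sided p-value (enumerate n! = 362880 permutations of y under H0): p = 0.259518.
Step 5: alpha = 0.05. fail to reject H0.

tau_b = 0.3333 (C=24, D=12), p = 0.259518, fail to reject H0.


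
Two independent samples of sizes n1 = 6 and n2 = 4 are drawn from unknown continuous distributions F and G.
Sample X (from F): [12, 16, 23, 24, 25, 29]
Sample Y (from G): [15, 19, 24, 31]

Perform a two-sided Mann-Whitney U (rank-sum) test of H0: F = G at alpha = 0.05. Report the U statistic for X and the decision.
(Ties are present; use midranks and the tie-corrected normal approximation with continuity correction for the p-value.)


Step 1: Combine and sort all 10 observations; assign midranks.
sorted (value, group): (12,X), (15,Y), (16,X), (19,Y), (23,X), (24,X), (24,Y), (25,X), (29,X), (31,Y)
ranks: 12->1, 15->2, 16->3, 19->4, 23->5, 24->6.5, 24->6.5, 25->8, 29->9, 31->10
Step 2: Rank sum for X: R1 = 1 + 3 + 5 + 6.5 + 8 + 9 = 32.5.
Step 3: U_X = R1 - n1(n1+1)/2 = 32.5 - 6*7/2 = 32.5 - 21 = 11.5.
       U_Y = n1*n2 - U_X = 24 - 11.5 = 12.5.
Step 4: Ties are present, so use the tie-corrected normal approximation (with continuity correction) for the p-value.
Step 5: p-value = 1.000000; compare to alpha = 0.05. fail to reject H0.

U_X = 11.5, p = 1.000000, fail to reject H0 at alpha = 0.05.


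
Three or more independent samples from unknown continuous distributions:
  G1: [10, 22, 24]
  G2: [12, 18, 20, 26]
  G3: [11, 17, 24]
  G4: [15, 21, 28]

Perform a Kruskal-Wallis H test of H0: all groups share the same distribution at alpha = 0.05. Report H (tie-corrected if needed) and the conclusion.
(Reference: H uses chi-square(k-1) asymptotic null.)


Step 1: Combine all N = 13 observations and assign midranks.
sorted (value, group, rank): (10,G1,1), (11,G3,2), (12,G2,3), (15,G4,4), (17,G3,5), (18,G2,6), (20,G2,7), (21,G4,8), (22,G1,9), (24,G1,10.5), (24,G3,10.5), (26,G2,12), (28,G4,13)
Step 2: Sum ranks within each group.
R_1 = 20.5 (n_1 = 3)
R_2 = 28 (n_2 = 4)
R_3 = 17.5 (n_3 = 3)
R_4 = 25 (n_4 = 3)
Step 3: H = 12/(N(N+1)) * sum(R_i^2/n_i) - 3(N+1)
     = 12/(13*14) * (20.5^2/3 + 28^2/4 + 17.5^2/3 + 25^2/3) - 3*14
     = 0.065934 * 646.5 - 42
     = 0.626374.
Step 4: Ties present; correction factor C = 1 - 6/(13^3 - 13) = 0.997253. Corrected H = 0.626374 / 0.997253 = 0.628099.
Step 5: Under H0, H ~ chi^2(3); p-value = 0.889971.
Step 6: alpha = 0.05. fail to reject H0.

H = 0.6281, df = 3, p = 0.889971, fail to reject H0.


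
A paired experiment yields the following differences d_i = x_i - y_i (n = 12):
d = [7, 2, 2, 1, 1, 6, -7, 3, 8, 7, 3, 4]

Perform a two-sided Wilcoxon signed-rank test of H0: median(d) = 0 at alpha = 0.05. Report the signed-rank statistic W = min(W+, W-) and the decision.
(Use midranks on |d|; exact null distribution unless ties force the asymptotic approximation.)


Step 1: Drop any zero differences (none here) and take |d_i|.
|d| = [7, 2, 2, 1, 1, 6, 7, 3, 8, 7, 3, 4]
Step 2: Midrank |d_i| (ties get averaged ranks).
ranks: |7|->10, |2|->3.5, |2|->3.5, |1|->1.5, |1|->1.5, |6|->8, |7|->10, |3|->5.5, |8|->12, |7|->10, |3|->5.5, |4|->7
Step 3: Attach original signs; sum ranks with positive sign and with negative sign.
W+ = 10 + 3.5 + 3.5 + 1.5 + 1.5 + 8 + 5.5 + 12 + 10 + 5.5 + 7 = 68
W- = 10 = 10
(Check: W+ + W- = 78 should equal n(n+1)/2 = 78.)
Step 4: Test statistic W = min(W+, W-) = 10.
Step 5: Ties in |d|, so use the tie-corrected normal approximation.
        E[W] = n(n+1)/4 = 12*13/4 = 39.
        Tie groups: |d|=1 (t=2), |d|=2 (t=2), |d|=3 (t=2), |d|=7 (t=3); sum(t^3 - t) = 42.
        Var[W] = n(n+1)(2n+1)/24 - sum(t^3-t)/48 = 3900/24 - 42/48 = 161.625.
        z = (W - E[W]) / sqrt(Var[W]) = (10 - 39) / 12.7132 = -2.2811.
        Two-sided p = 2*Phi(z) = 0.022543.
Step 6: alpha = 0.05. reject H0.

W+ = 68, W- = 10, W = min = 10, p = 0.022543, reject H0.


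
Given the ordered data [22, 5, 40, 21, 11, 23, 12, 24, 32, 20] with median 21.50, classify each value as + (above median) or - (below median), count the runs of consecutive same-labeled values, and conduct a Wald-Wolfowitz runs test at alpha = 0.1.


Step 1: Compute median = 21.50; label A = above, B = below.
Labels in order: ABABBABAAB  (n_A = 5, n_B = 5)
Step 2: Count runs R = 8.
Step 3: Under H0 (random ordering), E[R] = 2*n_A*n_B/(n_A+n_B) + 1 = 2*5*5/10 + 1 = 6.0000.
        Var[R] = 2*n_A*n_B*(2*n_A*n_B - n_A - n_B) / ((n_A+n_B)^2 * (n_A+n_B-1)) = 2000/900 = 2.2222.
        SD[R] = 1.4907.
Step 4: Continuity-corrected z = (R - 0.5 - E[R]) / SD[R] = (8 - 0.5 - 6.0000) / 1.4907 = 1.0062.
Step 5: Two-sided p-value via normal approximation = 2*(1 - Phi(|z|)) = 0.314305.
Step 6: alpha = 0.1. fail to reject H0.

R = 8, z = 1.0062, p = 0.314305, fail to reject H0.


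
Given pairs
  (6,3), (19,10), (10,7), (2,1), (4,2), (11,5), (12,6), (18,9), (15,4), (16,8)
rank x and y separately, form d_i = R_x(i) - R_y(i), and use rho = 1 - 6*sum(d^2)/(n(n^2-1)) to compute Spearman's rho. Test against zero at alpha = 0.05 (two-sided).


Step 1: Rank x and y separately (midranks; no ties here).
rank(x): 6->3, 19->10, 10->4, 2->1, 4->2, 11->5, 12->6, 18->9, 15->7, 16->8
rank(y): 3->3, 10->10, 7->7, 1->1, 2->2, 5->5, 6->6, 9->9, 4->4, 8->8
Step 2: d_i = R_x(i) - R_y(i); compute d_i^2.
  (3-3)^2=0, (10-10)^2=0, (4-7)^2=9, (1-1)^2=0, (2-2)^2=0, (5-5)^2=0, (6-6)^2=0, (9-9)^2=0, (7-4)^2=9, (8-8)^2=0
sum(d^2) = 18.
Step 3: rho = 1 - 6*18 / (10*(10^2 - 1)) = 1 - 108/990 = 0.890909.
Step 4: Under H0, t = rho * sqrt((n-2)/(1-rho^2)) = 5.5482 ~ t(8).
Step 5: Two-sided p-value from the t-distribution with 8 df = 0.000542.
Step 6: alpha = 0.05. reject H0.

rho = 0.8909, p = 0.000542, reject H0 at alpha = 0.05.


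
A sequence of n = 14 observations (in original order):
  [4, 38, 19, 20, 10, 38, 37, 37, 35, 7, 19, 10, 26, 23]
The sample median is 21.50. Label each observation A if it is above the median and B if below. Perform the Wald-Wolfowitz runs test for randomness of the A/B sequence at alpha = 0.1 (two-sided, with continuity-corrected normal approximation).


Step 1: Compute median = 21.50; label A = above, B = below.
Labels in order: BABBBAAAABBBAA  (n_A = 7, n_B = 7)
Step 2: Count runs R = 6.
Step 3: Under H0 (random ordering), E[R] = 2*n_A*n_B/(n_A+n_B) + 1 = 2*7*7/14 + 1 = 8.0000.
        Var[R] = 2*n_A*n_B*(2*n_A*n_B - n_A - n_B) / ((n_A+n_B)^2 * (n_A+n_B-1)) = 8232/2548 = 3.2308.
        SD[R] = 1.7974.
Step 4: Continuity-corrected z = (R + 0.5 - E[R]) / SD[R] = (6 + 0.5 - 8.0000) / 1.7974 = -0.8345.
Step 5: Two-sided p-value via normal approximation = 2*(1 - Phi(|z|)) = 0.403986.
Step 6: alpha = 0.1. fail to reject H0.

R = 6, z = -0.8345, p = 0.403986, fail to reject H0.


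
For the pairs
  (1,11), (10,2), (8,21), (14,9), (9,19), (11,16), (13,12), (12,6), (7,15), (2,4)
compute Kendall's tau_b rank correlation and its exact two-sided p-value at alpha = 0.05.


Step 1: Enumerate the 45 unordered pairs (i,j) with i<j and classify each by sign(x_j-x_i) * sign(y_j-y_i).
  (1,2):dx=+9,dy=-9->D; (1,3):dx=+7,dy=+10->C; (1,4):dx=+13,dy=-2->D; (1,5):dx=+8,dy=+8->C
  (1,6):dx=+10,dy=+5->C; (1,7):dx=+12,dy=+1->C; (1,8):dx=+11,dy=-5->D; (1,9):dx=+6,dy=+4->C
  (1,10):dx=+1,dy=-7->D; (2,3):dx=-2,dy=+19->D; (2,4):dx=+4,dy=+7->C; (2,5):dx=-1,dy=+17->D
  (2,6):dx=+1,dy=+14->C; (2,7):dx=+3,dy=+10->C; (2,8):dx=+2,dy=+4->C; (2,9):dx=-3,dy=+13->D
  (2,10):dx=-8,dy=+2->D; (3,4):dx=+6,dy=-12->D; (3,5):dx=+1,dy=-2->D; (3,6):dx=+3,dy=-5->D
  (3,7):dx=+5,dy=-9->D; (3,8):dx=+4,dy=-15->D; (3,9):dx=-1,dy=-6->C; (3,10):dx=-6,dy=-17->C
  (4,5):dx=-5,dy=+10->D; (4,6):dx=-3,dy=+7->D; (4,7):dx=-1,dy=+3->D; (4,8):dx=-2,dy=-3->C
  (4,9):dx=-7,dy=+6->D; (4,10):dx=-12,dy=-5->C; (5,6):dx=+2,dy=-3->D; (5,7):dx=+4,dy=-7->D
  (5,8):dx=+3,dy=-13->D; (5,9):dx=-2,dy=-4->C; (5,10):dx=-7,dy=-15->C; (6,7):dx=+2,dy=-4->D
  (6,8):dx=+1,dy=-10->D; (6,9):dx=-4,dy=-1->C; (6,10):dx=-9,dy=-12->C; (7,8):dx=-1,dy=-6->C
  (7,9):dx=-6,dy=+3->D; (7,10):dx=-11,dy=-8->C; (8,9):dx=-5,dy=+9->D; (8,10):dx=-10,dy=-2->C
  (9,10):dx=-5,dy=-11->C
Step 2: C = 21, D = 24, total pairs = 45.
Step 3: tau = (C - D)/(n(n-1)/2) = (21 - 24)/45 = -0.066667.
Step 4: Exact two-sided p-value (enumerate n! = 3628800 permutations of y under H0): p = 0.861801.
Step 5: alpha = 0.05. fail to reject H0.

tau_b = -0.0667 (C=21, D=24), p = 0.861801, fail to reject H0.


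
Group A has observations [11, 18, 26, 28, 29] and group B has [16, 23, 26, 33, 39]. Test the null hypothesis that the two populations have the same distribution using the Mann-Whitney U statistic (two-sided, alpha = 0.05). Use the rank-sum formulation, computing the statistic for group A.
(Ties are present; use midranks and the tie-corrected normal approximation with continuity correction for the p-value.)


Step 1: Combine and sort all 10 observations; assign midranks.
sorted (value, group): (11,X), (16,Y), (18,X), (23,Y), (26,X), (26,Y), (28,X), (29,X), (33,Y), (39,Y)
ranks: 11->1, 16->2, 18->3, 23->4, 26->5.5, 26->5.5, 28->7, 29->8, 33->9, 39->10
Step 2: Rank sum for X: R1 = 1 + 3 + 5.5 + 7 + 8 = 24.5.
Step 3: U_X = R1 - n1(n1+1)/2 = 24.5 - 5*6/2 = 24.5 - 15 = 9.5.
       U_Y = n1*n2 - U_X = 25 - 9.5 = 15.5.
Step 4: Ties are present, so use the tie-corrected normal approximation (with continuity correction) for the p-value.
Step 5: p-value = 0.600402; compare to alpha = 0.05. fail to reject H0.

U_X = 9.5, p = 0.600402, fail to reject H0 at alpha = 0.05.


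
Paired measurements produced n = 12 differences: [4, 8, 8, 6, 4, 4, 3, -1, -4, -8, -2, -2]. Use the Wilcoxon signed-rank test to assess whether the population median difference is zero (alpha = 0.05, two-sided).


Step 1: Drop any zero differences (none here) and take |d_i|.
|d| = [4, 8, 8, 6, 4, 4, 3, 1, 4, 8, 2, 2]
Step 2: Midrank |d_i| (ties get averaged ranks).
ranks: |4|->6.5, |8|->11, |8|->11, |6|->9, |4|->6.5, |4|->6.5, |3|->4, |1|->1, |4|->6.5, |8|->11, |2|->2.5, |2|->2.5
Step 3: Attach original signs; sum ranks with positive sign and with negative sign.
W+ = 6.5 + 11 + 11 + 9 + 6.5 + 6.5 + 4 = 54.5
W- = 1 + 6.5 + 11 + 2.5 + 2.5 = 23.5
(Check: W+ + W- = 78 should equal n(n+1)/2 = 78.)
Step 4: Test statistic W = min(W+, W-) = 23.5.
Step 5: Ties in |d|, so use the tie-corrected normal approximation.
        E[W] = n(n+1)/4 = 12*13/4 = 39.
        Tie groups: |d|=2 (t=2), |d|=4 (t=4), |d|=8 (t=3); sum(t^3 - t) = 90.
        Var[W] = n(n+1)(2n+1)/24 - sum(t^3-t)/48 = 3900/24 - 90/48 = 160.625.
        z = (W - E[W]) / sqrt(Var[W]) = (23.5 - 39) / 12.6738 = -1.2230.
        Two-sided p = 2*Phi(z) = 0.221331.
Step 6: alpha = 0.05. fail to reject H0.

W+ = 54.5, W- = 23.5, W = min = 23.5, p = 0.221331, fail to reject H0.


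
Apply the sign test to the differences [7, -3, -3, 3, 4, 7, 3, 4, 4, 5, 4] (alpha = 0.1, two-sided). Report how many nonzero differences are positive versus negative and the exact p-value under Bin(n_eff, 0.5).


Step 1: Discard zero differences. Original n = 11; n_eff = number of nonzero differences = 11.
Nonzero differences (with sign): +7, -3, -3, +3, +4, +7, +3, +4, +4, +5, +4
Step 2: Count signs: positive = 9, negative = 2.
Step 3: Under H0: P(positive) = 0.5, so the number of positives S ~ Bin(11, 0.5).
Step 4: Two-sided exact p-value = sum of Bin(11,0.5) probabilities at or below the observed probability = 0.065430.
Step 5: alpha = 0.1. reject H0.

n_eff = 11, pos = 9, neg = 2, p = 0.065430, reject H0.


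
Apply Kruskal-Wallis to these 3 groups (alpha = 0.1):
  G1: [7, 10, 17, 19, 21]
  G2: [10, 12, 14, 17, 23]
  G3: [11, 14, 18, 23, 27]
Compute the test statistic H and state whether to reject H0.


Step 1: Combine all N = 15 observations and assign midranks.
sorted (value, group, rank): (7,G1,1), (10,G1,2.5), (10,G2,2.5), (11,G3,4), (12,G2,5), (14,G2,6.5), (14,G3,6.5), (17,G1,8.5), (17,G2,8.5), (18,G3,10), (19,G1,11), (21,G1,12), (23,G2,13.5), (23,G3,13.5), (27,G3,15)
Step 2: Sum ranks within each group.
R_1 = 35 (n_1 = 5)
R_2 = 36 (n_2 = 5)
R_3 = 49 (n_3 = 5)
Step 3: H = 12/(N(N+1)) * sum(R_i^2/n_i) - 3(N+1)
     = 12/(15*16) * (35^2/5 + 36^2/5 + 49^2/5) - 3*16
     = 0.050000 * 984.4 - 48
     = 1.220000.
Step 4: Ties present; correction factor C = 1 - 24/(15^3 - 15) = 0.992857. Corrected H = 1.220000 / 0.992857 = 1.228777.
Step 5: Under H0, H ~ chi^2(2); p-value = 0.540972.
Step 6: alpha = 0.1. fail to reject H0.

H = 1.2288, df = 2, p = 0.540972, fail to reject H0.


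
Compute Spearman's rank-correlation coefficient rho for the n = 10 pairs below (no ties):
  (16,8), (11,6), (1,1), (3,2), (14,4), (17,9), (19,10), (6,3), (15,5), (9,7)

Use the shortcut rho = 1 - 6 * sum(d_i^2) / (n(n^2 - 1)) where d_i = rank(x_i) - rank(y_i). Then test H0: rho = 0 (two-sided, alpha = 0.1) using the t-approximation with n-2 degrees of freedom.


Step 1: Rank x and y separately (midranks; no ties here).
rank(x): 16->8, 11->5, 1->1, 3->2, 14->6, 17->9, 19->10, 6->3, 15->7, 9->4
rank(y): 8->8, 6->6, 1->1, 2->2, 4->4, 9->9, 10->10, 3->3, 5->5, 7->7
Step 2: d_i = R_x(i) - R_y(i); compute d_i^2.
  (8-8)^2=0, (5-6)^2=1, (1-1)^2=0, (2-2)^2=0, (6-4)^2=4, (9-9)^2=0, (10-10)^2=0, (3-3)^2=0, (7-5)^2=4, (4-7)^2=9
sum(d^2) = 18.
Step 3: rho = 1 - 6*18 / (10*(10^2 - 1)) = 1 - 108/990 = 0.890909.
Step 4: Under H0, t = rho * sqrt((n-2)/(1-rho^2)) = 5.5482 ~ t(8).
Step 5: Two-sided p-value from the t-distribution with 8 df = 0.000542.
Step 6: alpha = 0.1. reject H0.

rho = 0.8909, p = 0.000542, reject H0 at alpha = 0.1.


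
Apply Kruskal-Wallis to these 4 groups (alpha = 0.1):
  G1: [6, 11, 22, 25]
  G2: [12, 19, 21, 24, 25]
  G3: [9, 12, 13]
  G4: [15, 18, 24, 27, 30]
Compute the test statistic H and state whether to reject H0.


Step 1: Combine all N = 17 observations and assign midranks.
sorted (value, group, rank): (6,G1,1), (9,G3,2), (11,G1,3), (12,G2,4.5), (12,G3,4.5), (13,G3,6), (15,G4,7), (18,G4,8), (19,G2,9), (21,G2,10), (22,G1,11), (24,G2,12.5), (24,G4,12.5), (25,G1,14.5), (25,G2,14.5), (27,G4,16), (30,G4,17)
Step 2: Sum ranks within each group.
R_1 = 29.5 (n_1 = 4)
R_2 = 50.5 (n_2 = 5)
R_3 = 12.5 (n_3 = 3)
R_4 = 60.5 (n_4 = 5)
Step 3: H = 12/(N(N+1)) * sum(R_i^2/n_i) - 3(N+1)
     = 12/(17*18) * (29.5^2/4 + 50.5^2/5 + 12.5^2/3 + 60.5^2/5) - 3*18
     = 0.039216 * 1511.75 - 54
     = 5.284150.
Step 4: Ties present; correction factor C = 1 - 18/(17^3 - 17) = 0.996324. Corrected H = 5.284150 / 0.996324 = 5.303649.
Step 5: Under H0, H ~ chi^2(3); p-value = 0.150866.
Step 6: alpha = 0.1. fail to reject H0.

H = 5.3036, df = 3, p = 0.150866, fail to reject H0.


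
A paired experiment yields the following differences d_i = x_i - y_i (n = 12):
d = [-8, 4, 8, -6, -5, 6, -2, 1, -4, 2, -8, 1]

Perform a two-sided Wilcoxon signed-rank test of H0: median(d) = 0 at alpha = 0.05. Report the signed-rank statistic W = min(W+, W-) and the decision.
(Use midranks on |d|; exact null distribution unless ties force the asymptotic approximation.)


Step 1: Drop any zero differences (none here) and take |d_i|.
|d| = [8, 4, 8, 6, 5, 6, 2, 1, 4, 2, 8, 1]
Step 2: Midrank |d_i| (ties get averaged ranks).
ranks: |8|->11, |4|->5.5, |8|->11, |6|->8.5, |5|->7, |6|->8.5, |2|->3.5, |1|->1.5, |4|->5.5, |2|->3.5, |8|->11, |1|->1.5
Step 3: Attach original signs; sum ranks with positive sign and with negative sign.
W+ = 5.5 + 11 + 8.5 + 1.5 + 3.5 + 1.5 = 31.5
W- = 11 + 8.5 + 7 + 3.5 + 5.5 + 11 = 46.5
(Check: W+ + W- = 78 should equal n(n+1)/2 = 78.)
Step 4: Test statistic W = min(W+, W-) = 31.5.
Step 5: Ties in |d|, so use the tie-corrected normal approximation.
        E[W] = n(n+1)/4 = 12*13/4 = 39.
        Tie groups: |d|=1 (t=2), |d|=2 (t=2), |d|=4 (t=2), |d|=6 (t=2), |d|=8 (t=3); sum(t^3 - t) = 48.
        Var[W] = n(n+1)(2n+1)/24 - sum(t^3-t)/48 = 3900/24 - 48/48 = 161.5.
        z = (W - E[W]) / sqrt(Var[W]) = (31.5 - 39) / 12.7083 = -0.5902.
        Two-sided p = 2*Phi(z) = 0.555079.
Step 6: alpha = 0.05. fail to reject H0.

W+ = 31.5, W- = 46.5, W = min = 31.5, p = 0.555079, fail to reject H0.


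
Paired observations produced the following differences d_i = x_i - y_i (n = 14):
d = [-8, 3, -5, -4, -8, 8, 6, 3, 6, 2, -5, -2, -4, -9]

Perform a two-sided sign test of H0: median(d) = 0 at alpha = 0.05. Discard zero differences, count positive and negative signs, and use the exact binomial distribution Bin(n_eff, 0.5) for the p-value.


Step 1: Discard zero differences. Original n = 14; n_eff = number of nonzero differences = 14.
Nonzero differences (with sign): -8, +3, -5, -4, -8, +8, +6, +3, +6, +2, -5, -2, -4, -9
Step 2: Count signs: positive = 6, negative = 8.
Step 3: Under H0: P(positive) = 0.5, so the number of positives S ~ Bin(14, 0.5).
Step 4: Two-sided exact p-value = sum of Bin(14,0.5) probabilities at or below the observed probability = 0.790527.
Step 5: alpha = 0.05. fail to reject H0.

n_eff = 14, pos = 6, neg = 8, p = 0.790527, fail to reject H0.


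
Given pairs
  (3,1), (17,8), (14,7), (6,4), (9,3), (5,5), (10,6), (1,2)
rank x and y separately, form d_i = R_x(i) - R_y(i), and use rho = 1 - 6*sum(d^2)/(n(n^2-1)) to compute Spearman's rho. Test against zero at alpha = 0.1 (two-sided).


Step 1: Rank x and y separately (midranks; no ties here).
rank(x): 3->2, 17->8, 14->7, 6->4, 9->5, 5->3, 10->6, 1->1
rank(y): 1->1, 8->8, 7->7, 4->4, 3->3, 5->5, 6->6, 2->2
Step 2: d_i = R_x(i) - R_y(i); compute d_i^2.
  (2-1)^2=1, (8-8)^2=0, (7-7)^2=0, (4-4)^2=0, (5-3)^2=4, (3-5)^2=4, (6-6)^2=0, (1-2)^2=1
sum(d^2) = 10.
Step 3: rho = 1 - 6*10 / (8*(8^2 - 1)) = 1 - 60/504 = 0.880952.
Step 4: Under H0, t = rho * sqrt((n-2)/(1-rho^2)) = 4.5601 ~ t(6).
Step 5: Two-sided p-value from the t-distribution with 6 df = 0.003850.
Step 6: alpha = 0.1. reject H0.

rho = 0.8810, p = 0.003850, reject H0 at alpha = 0.1.


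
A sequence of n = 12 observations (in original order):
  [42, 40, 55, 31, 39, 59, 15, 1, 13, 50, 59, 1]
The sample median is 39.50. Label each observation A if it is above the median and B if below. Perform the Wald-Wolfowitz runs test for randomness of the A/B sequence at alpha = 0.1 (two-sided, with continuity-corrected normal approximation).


Step 1: Compute median = 39.50; label A = above, B = below.
Labels in order: AAABBABBBAAB  (n_A = 6, n_B = 6)
Step 2: Count runs R = 6.
Step 3: Under H0 (random ordering), E[R] = 2*n_A*n_B/(n_A+n_B) + 1 = 2*6*6/12 + 1 = 7.0000.
        Var[R] = 2*n_A*n_B*(2*n_A*n_B - n_A - n_B) / ((n_A+n_B)^2 * (n_A+n_B-1)) = 4320/1584 = 2.7273.
        SD[R] = 1.6514.
Step 4: Continuity-corrected z = (R + 0.5 - E[R]) / SD[R] = (6 + 0.5 - 7.0000) / 1.6514 = -0.3028.
Step 5: Two-sided p-value via normal approximation = 2*(1 - Phi(|z|)) = 0.762069.
Step 6: alpha = 0.1. fail to reject H0.

R = 6, z = -0.3028, p = 0.762069, fail to reject H0.


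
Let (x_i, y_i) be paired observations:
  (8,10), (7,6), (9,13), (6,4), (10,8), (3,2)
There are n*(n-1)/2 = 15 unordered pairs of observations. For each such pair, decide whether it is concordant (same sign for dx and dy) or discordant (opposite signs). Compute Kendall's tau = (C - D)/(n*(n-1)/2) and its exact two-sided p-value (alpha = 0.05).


Step 1: Enumerate the 15 unordered pairs (i,j) with i<j and classify each by sign(x_j-x_i) * sign(y_j-y_i).
  (1,2):dx=-1,dy=-4->C; (1,3):dx=+1,dy=+3->C; (1,4):dx=-2,dy=-6->C; (1,5):dx=+2,dy=-2->D
  (1,6):dx=-5,dy=-8->C; (2,3):dx=+2,dy=+7->C; (2,4):dx=-1,dy=-2->C; (2,5):dx=+3,dy=+2->C
  (2,6):dx=-4,dy=-4->C; (3,4):dx=-3,dy=-9->C; (3,5):dx=+1,dy=-5->D; (3,6):dx=-6,dy=-11->C
  (4,5):dx=+4,dy=+4->C; (4,6):dx=-3,dy=-2->C; (5,6):dx=-7,dy=-6->C
Step 2: C = 13, D = 2, total pairs = 15.
Step 3: tau = (C - D)/(n(n-1)/2) = (13 - 2)/15 = 0.733333.
Step 4: Exact two-sided p-value (enumerate n! = 720 permutations of y under H0): p = 0.055556.
Step 5: alpha = 0.05. fail to reject H0.

tau_b = 0.7333 (C=13, D=2), p = 0.055556, fail to reject H0.


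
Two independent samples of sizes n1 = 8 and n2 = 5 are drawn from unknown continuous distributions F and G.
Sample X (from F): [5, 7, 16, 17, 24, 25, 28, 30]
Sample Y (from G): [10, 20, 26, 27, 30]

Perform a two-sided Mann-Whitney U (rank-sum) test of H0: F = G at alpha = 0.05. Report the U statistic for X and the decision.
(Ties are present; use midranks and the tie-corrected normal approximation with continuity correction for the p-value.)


Step 1: Combine and sort all 13 observations; assign midranks.
sorted (value, group): (5,X), (7,X), (10,Y), (16,X), (17,X), (20,Y), (24,X), (25,X), (26,Y), (27,Y), (28,X), (30,X), (30,Y)
ranks: 5->1, 7->2, 10->3, 16->4, 17->5, 20->6, 24->7, 25->8, 26->9, 27->10, 28->11, 30->12.5, 30->12.5
Step 2: Rank sum for X: R1 = 1 + 2 + 4 + 5 + 7 + 8 + 11 + 12.5 = 50.5.
Step 3: U_X = R1 - n1(n1+1)/2 = 50.5 - 8*9/2 = 50.5 - 36 = 14.5.
       U_Y = n1*n2 - U_X = 40 - 14.5 = 25.5.
Step 4: Ties are present, so use the tie-corrected normal approximation (with continuity correction) for the p-value.
Step 5: p-value = 0.463600; compare to alpha = 0.05. fail to reject H0.

U_X = 14.5, p = 0.463600, fail to reject H0 at alpha = 0.05.


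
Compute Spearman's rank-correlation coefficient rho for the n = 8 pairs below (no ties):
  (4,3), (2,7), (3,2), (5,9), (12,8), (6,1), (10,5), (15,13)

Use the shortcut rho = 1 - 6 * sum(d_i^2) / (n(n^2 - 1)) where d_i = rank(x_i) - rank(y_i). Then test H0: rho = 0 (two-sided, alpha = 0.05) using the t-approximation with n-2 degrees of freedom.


Step 1: Rank x and y separately (midranks; no ties here).
rank(x): 4->3, 2->1, 3->2, 5->4, 12->7, 6->5, 10->6, 15->8
rank(y): 3->3, 7->5, 2->2, 9->7, 8->6, 1->1, 5->4, 13->8
Step 2: d_i = R_x(i) - R_y(i); compute d_i^2.
  (3-3)^2=0, (1-5)^2=16, (2-2)^2=0, (4-7)^2=9, (7-6)^2=1, (5-1)^2=16, (6-4)^2=4, (8-8)^2=0
sum(d^2) = 46.
Step 3: rho = 1 - 6*46 / (8*(8^2 - 1)) = 1 - 276/504 = 0.452381.
Step 4: Under H0, t = rho * sqrt((n-2)/(1-rho^2)) = 1.2425 ~ t(6).
Step 5: Two-sided p-value from the t-distribution with 6 df = 0.260405.
Step 6: alpha = 0.05. fail to reject H0.

rho = 0.4524, p = 0.260405, fail to reject H0 at alpha = 0.05.


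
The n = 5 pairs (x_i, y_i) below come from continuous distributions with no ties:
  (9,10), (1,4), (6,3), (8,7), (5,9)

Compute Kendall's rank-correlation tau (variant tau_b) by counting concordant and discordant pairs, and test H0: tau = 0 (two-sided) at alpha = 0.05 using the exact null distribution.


Step 1: Enumerate the 10 unordered pairs (i,j) with i<j and classify each by sign(x_j-x_i) * sign(y_j-y_i).
  (1,2):dx=-8,dy=-6->C; (1,3):dx=-3,dy=-7->C; (1,4):dx=-1,dy=-3->C; (1,5):dx=-4,dy=-1->C
  (2,3):dx=+5,dy=-1->D; (2,4):dx=+7,dy=+3->C; (2,5):dx=+4,dy=+5->C; (3,4):dx=+2,dy=+4->C
  (3,5):dx=-1,dy=+6->D; (4,5):dx=-3,dy=+2->D
Step 2: C = 7, D = 3, total pairs = 10.
Step 3: tau = (C - D)/(n(n-1)/2) = (7 - 3)/10 = 0.400000.
Step 4: Exact two-sided p-value (enumerate n! = 120 permutations of y under H0): p = 0.483333.
Step 5: alpha = 0.05. fail to reject H0.

tau_b = 0.4000 (C=7, D=3), p = 0.483333, fail to reject H0.


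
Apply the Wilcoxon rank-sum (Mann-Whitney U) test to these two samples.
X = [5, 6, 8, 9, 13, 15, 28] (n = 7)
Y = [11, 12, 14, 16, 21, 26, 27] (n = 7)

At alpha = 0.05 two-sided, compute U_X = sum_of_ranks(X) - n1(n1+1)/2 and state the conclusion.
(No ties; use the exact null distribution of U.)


Step 1: Combine and sort all 14 observations; assign midranks.
sorted (value, group): (5,X), (6,X), (8,X), (9,X), (11,Y), (12,Y), (13,X), (14,Y), (15,X), (16,Y), (21,Y), (26,Y), (27,Y), (28,X)
ranks: 5->1, 6->2, 8->3, 9->4, 11->5, 12->6, 13->7, 14->8, 15->9, 16->10, 21->11, 26->12, 27->13, 28->14
Step 2: Rank sum for X: R1 = 1 + 2 + 3 + 4 + 7 + 9 + 14 = 40.
Step 3: U_X = R1 - n1(n1+1)/2 = 40 - 7*8/2 = 40 - 28 = 12.
       U_Y = n1*n2 - U_X = 49 - 12 = 37.
Step 4: No ties, so the exact null distribution of U (based on enumerating the C(14,7) = 3432 equally likely rank assignments) gives the two-sided p-value.
Step 5: p-value = 0.128205; compare to alpha = 0.05. fail to reject H0.

U_X = 12, p = 0.128205, fail to reject H0 at alpha = 0.05.


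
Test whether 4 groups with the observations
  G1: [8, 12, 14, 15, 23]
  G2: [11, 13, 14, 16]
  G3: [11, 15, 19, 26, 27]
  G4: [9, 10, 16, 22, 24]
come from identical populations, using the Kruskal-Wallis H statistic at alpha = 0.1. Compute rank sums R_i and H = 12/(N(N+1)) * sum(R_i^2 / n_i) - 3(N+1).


Step 1: Combine all N = 19 observations and assign midranks.
sorted (value, group, rank): (8,G1,1), (9,G4,2), (10,G4,3), (11,G2,4.5), (11,G3,4.5), (12,G1,6), (13,G2,7), (14,G1,8.5), (14,G2,8.5), (15,G1,10.5), (15,G3,10.5), (16,G2,12.5), (16,G4,12.5), (19,G3,14), (22,G4,15), (23,G1,16), (24,G4,17), (26,G3,18), (27,G3,19)
Step 2: Sum ranks within each group.
R_1 = 42 (n_1 = 5)
R_2 = 32.5 (n_2 = 4)
R_3 = 66 (n_3 = 5)
R_4 = 49.5 (n_4 = 5)
Step 3: H = 12/(N(N+1)) * sum(R_i^2/n_i) - 3(N+1)
     = 12/(19*20) * (42^2/5 + 32.5^2/4 + 66^2/5 + 49.5^2/5) - 3*20
     = 0.031579 * 1978.11 - 60
     = 2.466711.
Step 4: Ties present; correction factor C = 1 - 24/(19^3 - 19) = 0.996491. Corrected H = 2.466711 / 0.996491 = 2.475396.
Step 5: Under H0, H ~ chi^2(3); p-value = 0.479754.
Step 6: alpha = 0.1. fail to reject H0.

H = 2.4754, df = 3, p = 0.479754, fail to reject H0.


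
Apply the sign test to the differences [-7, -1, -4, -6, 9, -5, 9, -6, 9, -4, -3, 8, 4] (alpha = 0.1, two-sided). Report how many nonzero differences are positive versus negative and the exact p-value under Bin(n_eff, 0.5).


Step 1: Discard zero differences. Original n = 13; n_eff = number of nonzero differences = 13.
Nonzero differences (with sign): -7, -1, -4, -6, +9, -5, +9, -6, +9, -4, -3, +8, +4
Step 2: Count signs: positive = 5, negative = 8.
Step 3: Under H0: P(positive) = 0.5, so the number of positives S ~ Bin(13, 0.5).
Step 4: Two-sided exact p-value = sum of Bin(13,0.5) probabilities at or below the observed probability = 0.581055.
Step 5: alpha = 0.1. fail to reject H0.

n_eff = 13, pos = 5, neg = 8, p = 0.581055, fail to reject H0.


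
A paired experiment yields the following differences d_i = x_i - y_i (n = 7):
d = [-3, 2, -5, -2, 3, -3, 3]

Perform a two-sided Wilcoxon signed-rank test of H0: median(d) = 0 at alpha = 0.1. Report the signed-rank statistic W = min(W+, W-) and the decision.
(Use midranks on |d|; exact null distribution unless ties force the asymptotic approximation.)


Step 1: Drop any zero differences (none here) and take |d_i|.
|d| = [3, 2, 5, 2, 3, 3, 3]
Step 2: Midrank |d_i| (ties get averaged ranks).
ranks: |3|->4.5, |2|->1.5, |5|->7, |2|->1.5, |3|->4.5, |3|->4.5, |3|->4.5
Step 3: Attach original signs; sum ranks with positive sign and with negative sign.
W+ = 1.5 + 4.5 + 4.5 = 10.5
W- = 4.5 + 7 + 1.5 + 4.5 = 17.5
(Check: W+ + W- = 28 should equal n(n+1)/2 = 28.)
Step 4: Test statistic W = min(W+, W-) = 10.5.
Step 5: Ties in |d|, so use the tie-corrected normal approximation.
        E[W] = n(n+1)/4 = 7*8/4 = 14.
        Tie groups: |d|=2 (t=2), |d|=3 (t=4); sum(t^3 - t) = 66.
        Var[W] = n(n+1)(2n+1)/24 - sum(t^3-t)/48 = 840/24 - 66/48 = 33.625.
        z = (W - E[W]) / sqrt(Var[W]) = (10.5 - 14) / 5.7987 = -0.6036.
        Two-sided p = 2*Phi(z) = 0.546121.
Step 6: alpha = 0.1. fail to reject H0.

W+ = 10.5, W- = 17.5, W = min = 10.5, p = 0.546121, fail to reject H0.


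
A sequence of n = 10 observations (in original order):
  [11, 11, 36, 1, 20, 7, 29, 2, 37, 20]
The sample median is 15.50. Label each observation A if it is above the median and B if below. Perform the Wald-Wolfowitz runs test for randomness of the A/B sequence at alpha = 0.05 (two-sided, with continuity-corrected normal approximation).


Step 1: Compute median = 15.50; label A = above, B = below.
Labels in order: BBABABABAA  (n_A = 5, n_B = 5)
Step 2: Count runs R = 8.
Step 3: Under H0 (random ordering), E[R] = 2*n_A*n_B/(n_A+n_B) + 1 = 2*5*5/10 + 1 = 6.0000.
        Var[R] = 2*n_A*n_B*(2*n_A*n_B - n_A - n_B) / ((n_A+n_B)^2 * (n_A+n_B-1)) = 2000/900 = 2.2222.
        SD[R] = 1.4907.
Step 4: Continuity-corrected z = (R - 0.5 - E[R]) / SD[R] = (8 - 0.5 - 6.0000) / 1.4907 = 1.0062.
Step 5: Two-sided p-value via normal approximation = 2*(1 - Phi(|z|)) = 0.314305.
Step 6: alpha = 0.05. fail to reject H0.

R = 8, z = 1.0062, p = 0.314305, fail to reject H0.


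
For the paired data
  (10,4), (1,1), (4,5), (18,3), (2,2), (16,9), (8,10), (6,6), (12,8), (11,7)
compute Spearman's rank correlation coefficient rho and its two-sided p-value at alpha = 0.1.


Step 1: Rank x and y separately (midranks; no ties here).
rank(x): 10->6, 1->1, 4->3, 18->10, 2->2, 16->9, 8->5, 6->4, 12->8, 11->7
rank(y): 4->4, 1->1, 5->5, 3->3, 2->2, 9->9, 10->10, 6->6, 8->8, 7->7
Step 2: d_i = R_x(i) - R_y(i); compute d_i^2.
  (6-4)^2=4, (1-1)^2=0, (3-5)^2=4, (10-3)^2=49, (2-2)^2=0, (9-9)^2=0, (5-10)^2=25, (4-6)^2=4, (8-8)^2=0, (7-7)^2=0
sum(d^2) = 86.
Step 3: rho = 1 - 6*86 / (10*(10^2 - 1)) = 1 - 516/990 = 0.478788.
Step 4: Under H0, t = rho * sqrt((n-2)/(1-rho^2)) = 1.5425 ~ t(8).
Step 5: Two-sided p-value from the t-distribution with 8 df = 0.161523.
Step 6: alpha = 0.1. fail to reject H0.

rho = 0.4788, p = 0.161523, fail to reject H0 at alpha = 0.1.


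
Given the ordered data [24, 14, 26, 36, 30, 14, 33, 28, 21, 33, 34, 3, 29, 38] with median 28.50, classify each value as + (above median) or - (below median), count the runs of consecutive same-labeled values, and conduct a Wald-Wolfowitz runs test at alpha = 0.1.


Step 1: Compute median = 28.50; label A = above, B = below.
Labels in order: BBBAABABBAABAA  (n_A = 7, n_B = 7)
Step 2: Count runs R = 8.
Step 3: Under H0 (random ordering), E[R] = 2*n_A*n_B/(n_A+n_B) + 1 = 2*7*7/14 + 1 = 8.0000.
        Var[R] = 2*n_A*n_B*(2*n_A*n_B - n_A - n_B) / ((n_A+n_B)^2 * (n_A+n_B-1)) = 8232/2548 = 3.2308.
        SD[R] = 1.7974.
Step 4: R = E[R], so z = 0 with no continuity correction.
Step 5: Two-sided p-value via normal approximation = 2*(1 - Phi(|z|)) = 1.000000.
Step 6: alpha = 0.1. fail to reject H0.

R = 8, z = 0.0000, p = 1.000000, fail to reject H0.


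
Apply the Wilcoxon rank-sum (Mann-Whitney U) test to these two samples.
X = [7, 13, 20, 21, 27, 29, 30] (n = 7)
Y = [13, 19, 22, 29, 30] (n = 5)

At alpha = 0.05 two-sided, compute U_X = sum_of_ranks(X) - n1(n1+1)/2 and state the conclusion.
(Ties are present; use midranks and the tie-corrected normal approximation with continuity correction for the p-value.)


Step 1: Combine and sort all 12 observations; assign midranks.
sorted (value, group): (7,X), (13,X), (13,Y), (19,Y), (20,X), (21,X), (22,Y), (27,X), (29,X), (29,Y), (30,X), (30,Y)
ranks: 7->1, 13->2.5, 13->2.5, 19->4, 20->5, 21->6, 22->7, 27->8, 29->9.5, 29->9.5, 30->11.5, 30->11.5
Step 2: Rank sum for X: R1 = 1 + 2.5 + 5 + 6 + 8 + 9.5 + 11.5 = 43.5.
Step 3: U_X = R1 - n1(n1+1)/2 = 43.5 - 7*8/2 = 43.5 - 28 = 15.5.
       U_Y = n1*n2 - U_X = 35 - 15.5 = 19.5.
Step 4: Ties are present, so use the tie-corrected normal approximation (with continuity correction) for the p-value.
Step 5: p-value = 0.806544; compare to alpha = 0.05. fail to reject H0.

U_X = 15.5, p = 0.806544, fail to reject H0 at alpha = 0.05.
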